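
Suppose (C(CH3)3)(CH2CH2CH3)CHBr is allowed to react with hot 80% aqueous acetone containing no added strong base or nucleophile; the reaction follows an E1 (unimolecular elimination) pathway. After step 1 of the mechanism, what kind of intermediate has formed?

secondary carbocation

Step 1: The C–Br bond breaks with both electrons going to the bromide; Br⁻ leaves and a secondary carbocation remains.
After step 1 the species present is a secondary carbocation.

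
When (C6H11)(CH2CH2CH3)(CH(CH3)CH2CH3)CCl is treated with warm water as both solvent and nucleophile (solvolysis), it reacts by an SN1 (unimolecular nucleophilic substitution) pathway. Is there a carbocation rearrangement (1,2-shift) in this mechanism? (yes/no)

The first-formed carbocation is tertiary.
No single 1,2-shift to an adjacent carbon would produce a more-substituted cation than the one already present, so no rearrangement occurs.

no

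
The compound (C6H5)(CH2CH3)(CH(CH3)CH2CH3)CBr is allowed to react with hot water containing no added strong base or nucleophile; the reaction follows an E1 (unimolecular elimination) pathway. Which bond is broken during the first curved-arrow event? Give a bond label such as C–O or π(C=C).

C–Br

Step 1: Unassisted departure of Br⁻ (taking the C–Br bonding pair) generates a tertiary carbocation.
The bond broken in this step is the C–Br bond.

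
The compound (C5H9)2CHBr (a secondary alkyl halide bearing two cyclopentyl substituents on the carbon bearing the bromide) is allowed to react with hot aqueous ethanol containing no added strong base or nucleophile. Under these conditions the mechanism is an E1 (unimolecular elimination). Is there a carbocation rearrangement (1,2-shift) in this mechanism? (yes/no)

yes

The first-formed carbocation is secondary.
The adjacent cyclopentyl carbon already bears 2 other carbon substituents and has a hydrogen to migrate; after a 1,2-hydride shift from that carbon the positive charge sits on a tertiary centre.
Tertiary is more stable than secondary, so the shift occurs.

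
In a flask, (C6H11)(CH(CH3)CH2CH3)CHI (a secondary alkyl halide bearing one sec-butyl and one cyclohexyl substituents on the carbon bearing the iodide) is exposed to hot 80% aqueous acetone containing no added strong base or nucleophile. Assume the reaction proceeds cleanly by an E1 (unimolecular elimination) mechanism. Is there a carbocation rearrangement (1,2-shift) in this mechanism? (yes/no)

The first-formed carbocation is secondary.
The adjacent sec-butyl carbon already bears 2 other carbon substituents and has a hydrogen to migrate; after a 1,2-hydride shift from that carbon the positive charge sits on a tertiary centre.
Tertiary is more stable than secondary, so the shift occurs.

yes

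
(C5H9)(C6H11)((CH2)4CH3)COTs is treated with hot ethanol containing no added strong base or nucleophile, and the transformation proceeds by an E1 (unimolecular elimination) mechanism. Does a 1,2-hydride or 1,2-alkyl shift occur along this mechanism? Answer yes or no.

no

The first-formed carbocation is tertiary.
No single 1,2-shift to an adjacent carbon would produce a more-substituted cation than the one already present, so no rearrangement occurs.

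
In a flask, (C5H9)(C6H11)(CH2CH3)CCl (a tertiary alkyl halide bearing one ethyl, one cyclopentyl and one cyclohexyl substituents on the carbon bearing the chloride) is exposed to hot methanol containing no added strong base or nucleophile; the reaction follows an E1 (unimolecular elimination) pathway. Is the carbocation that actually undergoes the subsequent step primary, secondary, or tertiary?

Step 1: The C–Cl bond breaks with both electrons going to the chloride; Cl⁻ leaves and a tertiary carbocation remains.
No single 1,2-shift to an adjacent carbon would give a more-substituted cation, so no rearrangement occurs.

tertiary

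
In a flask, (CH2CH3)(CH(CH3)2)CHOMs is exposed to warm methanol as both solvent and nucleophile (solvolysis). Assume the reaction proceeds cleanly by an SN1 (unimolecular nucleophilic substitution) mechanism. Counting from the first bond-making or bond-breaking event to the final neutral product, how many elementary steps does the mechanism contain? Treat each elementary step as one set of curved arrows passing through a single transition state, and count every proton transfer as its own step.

4

Step 1: Rate-determining heterolysis of the C–O bond gives MsO⁻ and a secondary carbocation.
Step 2: Carbocation rearrangement: a 1,2-hydride shift from the adjacent isopropyl carbon converts the initially-formed secondary cation into the more stable tertiary cation.
Step 3: A lone pair on the oxygen of CH3OH attacks the carbocation, forming a new C–O σ-bond and an oxonium ion.
Step 4: A second solvent molecule removes the proton on oxygen, giving the neutral ether product.
Total: 4 elementary steps.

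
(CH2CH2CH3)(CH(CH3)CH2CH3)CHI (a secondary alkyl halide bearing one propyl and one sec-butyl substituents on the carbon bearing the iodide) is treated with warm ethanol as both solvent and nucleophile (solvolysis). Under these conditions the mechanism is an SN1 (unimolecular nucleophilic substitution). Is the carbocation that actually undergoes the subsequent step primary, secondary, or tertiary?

tertiary

Step 1: Ionisation: the C–I σ-bond cleaves heterolytically; both bonding electrons depart with I⁻, leaving a secondary carbocation at the α-carbon.
Step 2: A 1,2-hydride shift from the adjacent sec-butyl carbon moves the positive charge from the secondary centre to an adjacent carbon, generating a more stable tertiary carbocation.
The cation rearranges from secondary to tertiary via a 1,2-hydride shift from the adjacent sec-butyl carbon; the tertiary cation is what reacts next.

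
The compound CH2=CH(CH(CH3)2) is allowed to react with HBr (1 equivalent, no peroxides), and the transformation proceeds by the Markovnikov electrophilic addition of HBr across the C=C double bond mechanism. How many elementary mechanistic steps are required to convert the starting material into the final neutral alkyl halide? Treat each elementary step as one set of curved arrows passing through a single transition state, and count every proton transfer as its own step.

3

Step 1: Electrophilic addition begins with the π(C=C) electrons forming a bond to the proton of HBr. Following Markovnikov's rule, the resulting cation is secondary. The H–Br bond breaks heterolytically, releasing Br⁻.
Step 2: A hydride (H with its bonding pair) migrates from the adjacent isopropyl carbon to the cationic centre — a 1,2-hydride shift — upgrading the secondary cation to a tertiary one.
Step 3: The Br⁻ anion donates a lone pair to the carbocation, forming the new C–Br σ-bond and giving the neutral alkyl halide.
Total: 3 elementary steps.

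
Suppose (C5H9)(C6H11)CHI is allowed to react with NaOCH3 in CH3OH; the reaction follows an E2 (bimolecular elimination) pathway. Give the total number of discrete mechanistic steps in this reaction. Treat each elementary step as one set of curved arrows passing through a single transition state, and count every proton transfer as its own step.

Step 1: Concerted anti-periplanar elimination: CH3O⁻ abstracts a β-H while I⁻ leaves, and the C–H electrons become the new C=C π bond — all in a single transition state.
Total: 1 elementary step.

1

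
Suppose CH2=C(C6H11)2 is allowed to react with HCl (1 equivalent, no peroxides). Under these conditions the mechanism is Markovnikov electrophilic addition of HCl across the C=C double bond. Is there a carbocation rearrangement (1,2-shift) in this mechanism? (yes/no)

no

The first-formed carbocation is tertiary.
No single 1,2-shift to an adjacent carbon would produce a more-substituted cation than the one already present, so no rearrangement occurs.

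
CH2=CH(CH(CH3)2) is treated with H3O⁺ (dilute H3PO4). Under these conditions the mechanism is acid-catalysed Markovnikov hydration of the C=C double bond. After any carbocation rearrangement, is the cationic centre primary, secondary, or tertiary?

Step 1: The π electrons of the C=C bond attack a proton of H3O⁺; Markovnikov addition places the new C–H on the less-substituted alkene carbon, so the positive charge ends up on the more-substituted carbon — a secondary carbocation. H2O is released.
Step 2: Carbocation rearrangement: a 1,2-hydride shift from the adjacent isopropyl carbon converts the initially-formed secondary cation into the more stable tertiary cation.
The cation rearranges from secondary to tertiary via a 1,2-hydride shift from the adjacent isopropyl carbon; the tertiary cation is what reacts next.

tertiary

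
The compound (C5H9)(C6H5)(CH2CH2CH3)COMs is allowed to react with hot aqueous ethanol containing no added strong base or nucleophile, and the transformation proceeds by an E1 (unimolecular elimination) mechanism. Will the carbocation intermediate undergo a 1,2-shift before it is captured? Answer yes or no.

The first-formed carbocation is tertiary.
No single 1,2-shift to an adjacent carbon would produce a more-substituted cation than the one already present, so no rearrangement occurs.

no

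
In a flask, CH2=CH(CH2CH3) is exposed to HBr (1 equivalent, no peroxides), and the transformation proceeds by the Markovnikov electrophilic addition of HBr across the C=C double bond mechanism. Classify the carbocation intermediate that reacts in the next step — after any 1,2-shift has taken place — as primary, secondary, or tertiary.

Step 1: Protonation of the alkene by HBr: the π bond acts as the nucleophile and picks up H⁺, giving the more stable (Markovnikov) secondary carbocation. The H–Br bond breaks heterolytically, releasing Br⁻.
No single 1,2-shift to an adjacent carbon would give a more-substituted cation, so no rearrangement occurs.

secondary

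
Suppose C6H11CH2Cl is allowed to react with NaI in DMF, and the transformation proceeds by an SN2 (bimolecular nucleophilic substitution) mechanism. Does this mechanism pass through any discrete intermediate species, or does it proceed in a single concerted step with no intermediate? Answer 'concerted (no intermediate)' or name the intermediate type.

concerted (no intermediate)

Backside attack by I⁻ on the carbon bearing the chloride: the new C–I bond forms as the C–Cl bond breaks, with Walden inversion at carbon.
All bond changes occur in one transition state; no discrete intermediate is formed.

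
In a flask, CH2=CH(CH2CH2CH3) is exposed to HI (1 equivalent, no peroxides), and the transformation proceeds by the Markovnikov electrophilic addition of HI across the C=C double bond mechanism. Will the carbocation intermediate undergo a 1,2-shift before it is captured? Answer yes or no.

The first-formed carbocation is secondary.
No single 1,2-shift to an adjacent carbon would produce a more-substituted cation than the one already present, so no rearrangement occurs.

no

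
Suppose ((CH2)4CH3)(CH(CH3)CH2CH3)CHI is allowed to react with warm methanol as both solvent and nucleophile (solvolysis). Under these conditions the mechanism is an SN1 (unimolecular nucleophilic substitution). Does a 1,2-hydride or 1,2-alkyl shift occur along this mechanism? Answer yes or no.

The first-formed carbocation is secondary.
The adjacent sec-butyl carbon already bears 2 other carbon substituents and has a hydrogen to migrate; after a 1,2-hydride shift from that carbon the positive charge sits on a tertiary centre.
Tertiary is more stable than secondary, so the shift occurs.

yes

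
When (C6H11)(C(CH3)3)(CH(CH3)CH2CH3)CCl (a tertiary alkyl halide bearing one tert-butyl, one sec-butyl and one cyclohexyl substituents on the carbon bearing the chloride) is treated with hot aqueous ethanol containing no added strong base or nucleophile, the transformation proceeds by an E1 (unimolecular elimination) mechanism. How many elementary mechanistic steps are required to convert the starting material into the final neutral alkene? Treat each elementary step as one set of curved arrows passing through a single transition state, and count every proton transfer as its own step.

2

Step 1: Rate-determining heterolysis of the C–Cl bond gives Cl⁻ and a tertiary carbocation.
(No 1,2-shift: no single shift to an adjacent carbon would give a more stable cation.)
Step 2: A weak base (a water (or ethanol) molecule from the solvent) removes a proton from a carbon adjacent to the cationic centre; the electrons of that C–H bond become the new π(C=C) bond, giving the alkene.
Total: 2 elementary steps.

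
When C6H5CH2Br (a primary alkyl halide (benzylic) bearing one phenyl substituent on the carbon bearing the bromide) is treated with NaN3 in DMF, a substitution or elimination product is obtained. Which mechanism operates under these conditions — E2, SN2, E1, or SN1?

SN2

Conditions: a primary substrate with a strong nucleophile in the polar aprotic solvent DMF.
These conditions are the textbook signature of the SN2 pathway.
An unhindered substrate with a strong nucleophile in a polar aprotic solvent favours one-step backside displacement.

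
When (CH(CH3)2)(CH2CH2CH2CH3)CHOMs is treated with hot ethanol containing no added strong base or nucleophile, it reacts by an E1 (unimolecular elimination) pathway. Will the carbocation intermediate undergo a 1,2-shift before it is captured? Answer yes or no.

yes

The first-formed carbocation is secondary.
The adjacent isopropyl carbon already bears 2 other carbon substituents and has a hydrogen to migrate; after a 1,2-hydride shift from that carbon the positive charge sits on a tertiary centre.
Tertiary is more stable than secondary, so the shift occurs.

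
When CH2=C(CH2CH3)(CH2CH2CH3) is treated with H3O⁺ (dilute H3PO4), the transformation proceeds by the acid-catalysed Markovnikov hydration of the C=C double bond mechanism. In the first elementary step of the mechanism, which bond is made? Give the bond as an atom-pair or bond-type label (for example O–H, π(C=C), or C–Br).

Step 1: The π electrons of the C=C bond attack a proton of H3O⁺; Markovnikov addition places the new C–H on the less-substituted alkene carbon, so the positive charge ends up on the more-substituted carbon — a tertiary carbocation. H2O is released.
The bond formed in this step is the C–H bond.

C–H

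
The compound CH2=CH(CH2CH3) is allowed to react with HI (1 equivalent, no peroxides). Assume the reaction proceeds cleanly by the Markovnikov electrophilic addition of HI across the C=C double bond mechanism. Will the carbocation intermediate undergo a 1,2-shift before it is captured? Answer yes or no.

The first-formed carbocation is secondary.
No single 1,2-shift to an adjacent carbon would produce a more-substituted cation than the one already present, so no rearrangement occurs.

no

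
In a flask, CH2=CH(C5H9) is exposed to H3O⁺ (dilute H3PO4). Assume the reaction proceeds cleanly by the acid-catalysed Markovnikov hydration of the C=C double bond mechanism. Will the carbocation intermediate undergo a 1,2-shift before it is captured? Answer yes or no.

yes

The first-formed carbocation is secondary.
The adjacent cyclopentyl carbon already bears 2 other carbon substituents and has a hydrogen to migrate; after a 1,2-hydride shift from that carbon the positive charge sits on a tertiary centre.
Tertiary is more stable than secondary, so the shift occurs.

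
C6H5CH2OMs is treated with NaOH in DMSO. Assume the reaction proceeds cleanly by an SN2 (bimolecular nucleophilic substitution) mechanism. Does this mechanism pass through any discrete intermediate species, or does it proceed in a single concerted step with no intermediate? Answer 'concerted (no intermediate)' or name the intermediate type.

Backside attack by OH⁻ on the carbon bearing the mesylate: the new C–O bond forms as the C–O bond breaks, with Walden inversion at carbon.
All bond changes occur in one transition state; no discrete intermediate is formed.

concerted (no intermediate)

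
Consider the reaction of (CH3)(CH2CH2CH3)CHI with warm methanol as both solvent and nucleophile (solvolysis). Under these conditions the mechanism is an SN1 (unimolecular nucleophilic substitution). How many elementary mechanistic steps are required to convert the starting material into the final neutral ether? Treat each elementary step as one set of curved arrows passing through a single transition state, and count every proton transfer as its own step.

3

Step 1: Ionisation: the C–I σ-bond cleaves heterolytically; both bonding electrons depart with I⁻, leaving a secondary carbocation at the α-carbon.
(No 1,2-shift: no single shift to an adjacent carbon would give a more stable cation.)
Step 2: CH3OH donates an oxygen lone pair into the empty p orbital of the cation, giving a protonated ether (an oxonium ion).
Step 3: Deprotonation of the oxonium oxygen by solvent methanol yields the neutral ether.
Total: 3 elementary steps.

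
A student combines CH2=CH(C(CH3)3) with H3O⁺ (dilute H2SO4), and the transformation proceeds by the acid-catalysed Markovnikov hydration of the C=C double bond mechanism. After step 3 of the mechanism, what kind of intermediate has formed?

Step 1: Electrophilic addition begins with the π(C=C) electrons forming a bond to the proton of H3O⁺. Following Markovnikov's rule, the resulting cation is secondary. H2O is released.
Step 2: A 1,2-methyl shift from the adjacent tert-butyl carbon moves the positive charge from the secondary centre to an adjacent carbon, generating a more stable tertiary carbocation.
Step 3: Nucleophilic capture of the cation by H2O produces the protonated alcohol (an oxonium ion).
After step 3 the species present is an oxonium ion.

oxonium ion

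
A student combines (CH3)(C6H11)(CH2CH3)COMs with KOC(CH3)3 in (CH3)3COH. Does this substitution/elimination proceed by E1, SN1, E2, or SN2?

E2

Conditions: a strong/bulky base with a tertiary substrate bearing a β-hydrogen.
These conditions are the textbook signature of the E2 pathway.
A strong (often hindered) base removes a β-H in concert with loss of the leaving group — bimolecular elimination.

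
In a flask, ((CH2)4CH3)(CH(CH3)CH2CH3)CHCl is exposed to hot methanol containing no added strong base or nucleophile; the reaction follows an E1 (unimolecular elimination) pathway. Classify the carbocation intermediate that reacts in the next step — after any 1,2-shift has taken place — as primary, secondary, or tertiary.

Step 1: Rate-determining heterolysis of the C–Cl bond gives Cl⁻ and a secondary carbocation.
Step 2: A hydride (H with its bonding pair) migrates from the adjacent sec-butyl carbon to the cationic centre — a 1,2-hydride shift — upgrading the secondary cation to a tertiary one.
The cation rearranges from secondary to tertiary via a 1,2-hydride shift from the adjacent sec-butyl carbon; the tertiary cation is what reacts next.

tertiary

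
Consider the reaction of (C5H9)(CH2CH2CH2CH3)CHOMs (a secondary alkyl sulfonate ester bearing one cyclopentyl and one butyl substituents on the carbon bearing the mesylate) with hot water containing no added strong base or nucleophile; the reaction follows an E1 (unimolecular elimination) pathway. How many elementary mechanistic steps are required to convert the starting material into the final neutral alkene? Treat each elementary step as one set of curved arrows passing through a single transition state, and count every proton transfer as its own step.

Step 1: Ionisation: the C–O σ-bond cleaves heterolytically; both bonding electrons depart with MsO⁻, leaving a secondary carbocation at the α-carbon.
Step 2: Carbocation rearrangement: a 1,2-hydride shift from the adjacent cyclopentyl carbon converts the initially-formed secondary cation into the more stable tertiary cation.
Step 3: Loss of a β-proton to a water molecule of the solvent: the C–H bonding pair collapses toward the cationic carbon to form the C=C π bond, yielding the alkene.
Total: 3 elementary steps.

3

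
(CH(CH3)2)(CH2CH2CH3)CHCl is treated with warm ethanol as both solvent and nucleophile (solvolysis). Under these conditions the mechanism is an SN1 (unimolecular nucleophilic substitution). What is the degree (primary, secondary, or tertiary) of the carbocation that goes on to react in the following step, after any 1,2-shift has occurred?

tertiary

Step 1: The C–Cl bond breaks with both electrons going to the chloride; Cl⁻ leaves and a secondary carbocation remains.
Step 2: Carbocation rearrangement: a 1,2-hydride shift from the adjacent isopropyl carbon converts the initially-formed secondary cation into the more stable tertiary cation.
The cation rearranges from secondary to tertiary via a 1,2-hydride shift from the adjacent isopropyl carbon; the tertiary cation is what reacts next.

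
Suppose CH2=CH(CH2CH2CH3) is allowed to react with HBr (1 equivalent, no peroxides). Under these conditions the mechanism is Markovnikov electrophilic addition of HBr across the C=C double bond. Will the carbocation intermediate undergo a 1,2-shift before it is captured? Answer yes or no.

The first-formed carbocation is secondary.
No single 1,2-shift to an adjacent carbon would produce a more-substituted cation than the one already present, so no rearrangement occurs.

no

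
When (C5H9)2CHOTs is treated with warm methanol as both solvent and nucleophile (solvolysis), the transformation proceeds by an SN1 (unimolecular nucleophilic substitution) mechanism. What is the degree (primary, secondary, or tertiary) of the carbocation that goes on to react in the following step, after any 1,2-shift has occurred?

tertiary

Step 1: Ionisation: the C–O σ-bond cleaves heterolytically; both bonding electrons depart with TsO⁻, leaving a secondary carbocation at the α-carbon.
Step 2: Carbocation rearrangement: a 1,2-hydride shift from the adjacent cyclopentyl carbon converts the initially-formed secondary cation into the more stable tertiary cation.
The cation rearranges from secondary to tertiary via a 1,2-hydride shift from the adjacent cyclopentyl carbon; the tertiary cation is what reacts next.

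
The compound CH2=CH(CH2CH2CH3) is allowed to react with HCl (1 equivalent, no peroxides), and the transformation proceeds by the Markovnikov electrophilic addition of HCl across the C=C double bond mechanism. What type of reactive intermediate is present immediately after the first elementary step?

secondary carbocation

Step 1: Protonation of the alkene by HCl: the π bond acts as the nucleophile and picks up H⁺, giving the more stable (Markovnikov) secondary carbocation. The H–Cl bond breaks heterolytically, releasing Cl⁻.
After step 1 the species present is a secondary carbocation.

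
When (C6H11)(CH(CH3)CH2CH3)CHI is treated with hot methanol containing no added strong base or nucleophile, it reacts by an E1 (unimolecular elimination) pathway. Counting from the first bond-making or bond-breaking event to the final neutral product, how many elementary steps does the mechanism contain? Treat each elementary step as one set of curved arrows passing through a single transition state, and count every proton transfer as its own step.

Step 1: Unassisted departure of I⁻ (taking the C–I bonding pair) generates a secondary carbocation.
Step 2: A hydride (H with its bonding pair) migrates from the adjacent cyclohexyl carbon to the cationic centre — a 1,2-hydride shift — upgrading the secondary cation to a tertiary one.
Step 3: A weak base (a methanol molecule from the solvent) removes a proton from a carbon adjacent to the cationic centre; the electrons of that C–H bond become the new π(C=C) bond, giving the alkene.
Total: 3 elementary steps.

3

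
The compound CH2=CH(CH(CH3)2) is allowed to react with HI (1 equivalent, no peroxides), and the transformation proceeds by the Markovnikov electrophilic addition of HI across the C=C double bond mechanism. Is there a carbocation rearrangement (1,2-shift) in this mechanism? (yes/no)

The first-formed carbocation is secondary.
The adjacent isopropyl carbon already bears 2 other carbon substituents and has a hydrogen to migrate; after a 1,2-hydride shift from that carbon the positive charge sits on a tertiary centre.
Tertiary is more stable than secondary, so the shift occurs.

yes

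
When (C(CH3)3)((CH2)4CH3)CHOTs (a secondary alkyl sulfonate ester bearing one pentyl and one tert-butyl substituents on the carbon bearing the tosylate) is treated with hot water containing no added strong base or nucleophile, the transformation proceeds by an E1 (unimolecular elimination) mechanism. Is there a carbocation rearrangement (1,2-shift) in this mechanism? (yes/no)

The first-formed carbocation is secondary.
The adjacent tert-butyl carbon has no hydrogen but bears methyl groups; migration of one methyl with its bonding pair (a 1,2-methyl shift) places the charge on a tertiary centre.
Tertiary is more stable than secondary, so the shift occurs.

yes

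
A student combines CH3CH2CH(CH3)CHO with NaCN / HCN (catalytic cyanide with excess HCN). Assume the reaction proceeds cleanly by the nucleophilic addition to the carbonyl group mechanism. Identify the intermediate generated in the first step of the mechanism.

Step 1: A lone pair / filled orbital on CN⁻ attacks the electrophilic carbonyl carbon; the π(C=O) electrons shift onto oxygen, producing a tetrahedral alkoxide intermediate.
After step 1 the species present is a tetrahedral alkoxide intermediate.

tetrahedral alkoxide intermediate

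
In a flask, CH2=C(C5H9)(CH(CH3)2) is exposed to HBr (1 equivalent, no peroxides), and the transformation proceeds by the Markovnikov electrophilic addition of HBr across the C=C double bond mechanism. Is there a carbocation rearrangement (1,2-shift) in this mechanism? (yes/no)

The first-formed carbocation is tertiary.
No single 1,2-shift to an adjacent carbon would produce a more-substituted cation than the one already present, so no rearrangement occurs.

no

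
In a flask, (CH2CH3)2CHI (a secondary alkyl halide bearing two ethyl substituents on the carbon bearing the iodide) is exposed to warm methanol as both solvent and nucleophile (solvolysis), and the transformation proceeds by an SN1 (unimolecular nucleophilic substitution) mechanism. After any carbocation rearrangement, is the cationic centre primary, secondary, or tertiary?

secondary

Step 1: Rate-determining heterolysis of the C–I bond gives I⁻ and a secondary carbocation.
No single 1,2-shift to an adjacent carbon would give a more-substituted cation, so no rearrangement occurs.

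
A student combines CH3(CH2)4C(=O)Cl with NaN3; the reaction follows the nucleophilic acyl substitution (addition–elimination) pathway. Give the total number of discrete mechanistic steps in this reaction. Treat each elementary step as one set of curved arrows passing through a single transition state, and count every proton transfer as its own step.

2

Step 1: Nucleophilic addition of N3⁻ to the acyl carbon breaks the π(C=O) bond and yields a tetrahedral, anionic intermediate.
Step 2: Elimination step: re-formation of the carbonyl π bond drives out Cl⁻, giving the new acyl compound.
Total: 2 elementary steps.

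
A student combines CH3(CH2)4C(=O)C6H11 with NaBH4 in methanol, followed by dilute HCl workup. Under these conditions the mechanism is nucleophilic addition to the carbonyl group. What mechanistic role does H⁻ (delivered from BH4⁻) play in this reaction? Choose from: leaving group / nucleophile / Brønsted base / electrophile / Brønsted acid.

Step 1: H⁻ (delivered from BH4⁻) attacks the sp² carbonyl carbon; the C=O π bond breaks and the electrons end up as a lone pair on the alkoxide oxygen of the tetrahedral intermediate.
H⁻ (delivered from BH4⁻) donates an electron pair to form a new σ-bond to carbon — it is the nucleophile.

nucleophile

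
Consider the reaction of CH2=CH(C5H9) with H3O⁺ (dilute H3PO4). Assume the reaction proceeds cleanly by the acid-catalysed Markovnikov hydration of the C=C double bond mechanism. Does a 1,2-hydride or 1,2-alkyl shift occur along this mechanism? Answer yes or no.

yes

The first-formed carbocation is secondary.
The adjacent cyclopentyl carbon already bears 2 other carbon substituents and has a hydrogen to migrate; after a 1,2-hydride shift from that carbon the positive charge sits on a tertiary centre.
Tertiary is more stable than secondary, so the shift occurs.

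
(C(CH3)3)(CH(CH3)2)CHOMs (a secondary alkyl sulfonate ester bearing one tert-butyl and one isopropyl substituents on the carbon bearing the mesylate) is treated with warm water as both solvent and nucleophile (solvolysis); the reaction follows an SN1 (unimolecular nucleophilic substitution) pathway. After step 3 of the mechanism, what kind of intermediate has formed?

Step 1: Rate-determining heterolysis of the C–O bond gives MsO⁻ and a secondary carbocation.
Step 2: A 1,2-hydride shift from the adjacent isopropyl carbon moves the positive charge from the secondary centre to an adjacent carbon, generating a more stable tertiary carbocation.
Step 3: A lone pair on the oxygen of H2O attacks the carbocation, forming a new C–O σ-bond and an oxonium ion.
After step 3 the species present is an oxonium ion.

oxonium ion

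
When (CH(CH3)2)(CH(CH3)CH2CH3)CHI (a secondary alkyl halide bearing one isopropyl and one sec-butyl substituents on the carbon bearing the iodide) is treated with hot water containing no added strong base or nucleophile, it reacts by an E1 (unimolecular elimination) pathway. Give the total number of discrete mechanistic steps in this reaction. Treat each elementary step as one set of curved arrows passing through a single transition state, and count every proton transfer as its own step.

Step 1: Unassisted departure of I⁻ (taking the C–I bonding pair) generates a secondary carbocation.
Step 2: A 1,2-hydride shift from the adjacent isopropyl carbon moves the positive charge from the secondary centre to an adjacent carbon, generating a more stable tertiary carbocation.
Step 3: A weak base (a water molecule from the solvent) removes a proton from a carbon adjacent to the cationic centre; the electrons of that C–H bond become the new π(C=C) bond, giving the alkene.
Total: 3 elementary steps.

3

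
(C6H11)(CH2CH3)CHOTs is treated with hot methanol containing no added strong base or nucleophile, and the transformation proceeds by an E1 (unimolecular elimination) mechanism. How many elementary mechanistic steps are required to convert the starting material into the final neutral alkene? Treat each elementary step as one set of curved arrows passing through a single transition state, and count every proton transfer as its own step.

3

Step 1: Rate-determining heterolysis of the C–O bond gives TsO⁻ and a secondary carbocation.
Step 2: A 1,2-hydride shift from the adjacent cyclohexyl carbon moves the positive charge from the secondary centre to an adjacent carbon, generating a more stable tertiary carbocation.
Step 3: Loss of a β-proton to a methanol molecule of the solvent: the C–H bonding pair collapses toward the cationic carbon to form the C=C π bond, yielding the alkene.
Total: 3 elementary steps.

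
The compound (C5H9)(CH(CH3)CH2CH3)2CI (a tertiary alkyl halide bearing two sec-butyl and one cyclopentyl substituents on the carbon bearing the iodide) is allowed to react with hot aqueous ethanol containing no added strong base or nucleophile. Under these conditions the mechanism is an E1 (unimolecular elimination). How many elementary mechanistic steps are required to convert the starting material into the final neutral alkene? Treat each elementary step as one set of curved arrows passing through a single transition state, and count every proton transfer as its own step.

Step 1: Ionisation: the C–I σ-bond cleaves heterolytically; both bonding electrons depart with I⁻, leaving a tertiary carbocation at the α-carbon.
(No 1,2-shift: no single shift to an adjacent carbon would give a more stable cation.)
Step 2: Loss of a β-proton to a water (or ethanol) molecule of the solvent: the C–H bonding pair collapses toward the cationic carbon to form the C=C π bond, yielding the alkene.
Total: 2 elementary steps.

2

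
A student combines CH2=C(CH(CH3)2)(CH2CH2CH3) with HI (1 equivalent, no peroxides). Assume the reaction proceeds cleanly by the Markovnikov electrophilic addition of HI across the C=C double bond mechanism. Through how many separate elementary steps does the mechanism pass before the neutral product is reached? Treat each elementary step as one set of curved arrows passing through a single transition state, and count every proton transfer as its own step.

2

Step 1: The π electrons of the C=C bond attack a proton of HI; Markovnikov addition places the new C–H on the less-substituted alkene carbon, so the positive charge ends up on the more-substituted carbon — a tertiary carbocation. The H–I bond breaks heterolytically, releasing I⁻.
(No 1,2-shift: no single shift to an adjacent carbon would give a more stable cation.)
Step 2: The I⁻ anion donates a lone pair to the carbocation, forming the new C–I σ-bond and giving the neutral alkyl halide.
Total: 2 elementary steps.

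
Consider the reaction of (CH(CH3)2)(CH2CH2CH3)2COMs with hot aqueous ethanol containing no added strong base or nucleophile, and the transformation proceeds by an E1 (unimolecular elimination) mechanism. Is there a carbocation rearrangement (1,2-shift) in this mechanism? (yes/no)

no

The first-formed carbocation is tertiary.
No single 1,2-shift to an adjacent carbon would produce a more-substituted cation than the one already present, so no rearrangement occurs.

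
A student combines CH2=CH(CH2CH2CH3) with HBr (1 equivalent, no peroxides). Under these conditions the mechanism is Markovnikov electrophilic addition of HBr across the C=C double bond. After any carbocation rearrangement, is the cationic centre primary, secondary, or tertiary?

Step 1: Protonation of the alkene by HBr: the π bond acts as the nucleophile and picks up H⁺, giving the more stable (Markovnikov) secondary carbocation. The H–Br bond breaks heterolytically, releasing Br⁻.
No single 1,2-shift to an adjacent carbon would give a more-substituted cation, so no rearrangement occurs.

secondary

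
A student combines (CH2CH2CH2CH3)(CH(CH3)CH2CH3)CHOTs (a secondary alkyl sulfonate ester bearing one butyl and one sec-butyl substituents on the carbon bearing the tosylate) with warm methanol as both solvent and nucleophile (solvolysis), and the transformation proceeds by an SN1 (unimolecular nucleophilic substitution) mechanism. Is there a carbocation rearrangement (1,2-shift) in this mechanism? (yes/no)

The first-formed carbocation is secondary.
The adjacent sec-butyl carbon already bears 2 other carbon substituents and has a hydrogen to migrate; after a 1,2-hydride shift from that carbon the positive charge sits on a tertiary centre.
Tertiary is more stable than secondary, so the shift occurs.

yes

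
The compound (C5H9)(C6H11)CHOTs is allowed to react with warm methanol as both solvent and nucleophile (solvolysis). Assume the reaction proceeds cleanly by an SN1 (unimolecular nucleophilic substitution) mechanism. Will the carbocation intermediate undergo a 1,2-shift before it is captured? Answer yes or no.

The first-formed carbocation is secondary.
The adjacent cyclopentyl carbon already bears 2 other carbon substituents and has a hydrogen to migrate; after a 1,2-hydride shift from that carbon the positive charge sits on a tertiary centre.
Tertiary is more stable than secondary, so the shift occurs.

yes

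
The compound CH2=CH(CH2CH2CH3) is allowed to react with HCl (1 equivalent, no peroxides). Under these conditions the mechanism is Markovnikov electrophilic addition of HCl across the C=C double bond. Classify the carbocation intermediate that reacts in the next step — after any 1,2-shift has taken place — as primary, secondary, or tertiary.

secondary

Step 1: Electrophilic addition begins with the π(C=C) electrons forming a bond to the proton of HCl. Following Markovnikov's rule, the resulting cation is secondary. The H–Cl bond breaks heterolytically, releasing Cl⁻.
No single 1,2-shift to an adjacent carbon would give a more-substituted cation, so no rearrangement occurs.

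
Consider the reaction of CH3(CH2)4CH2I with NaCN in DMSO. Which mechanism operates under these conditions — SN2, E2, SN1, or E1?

SN2

Conditions: a primary substrate with a strong nucleophile in the polar aprotic solvent DMSO.
These conditions are the textbook signature of the SN2 pathway.
An unhindered substrate with a strong nucleophile in a polar aprotic solvent favours one-step backside displacement.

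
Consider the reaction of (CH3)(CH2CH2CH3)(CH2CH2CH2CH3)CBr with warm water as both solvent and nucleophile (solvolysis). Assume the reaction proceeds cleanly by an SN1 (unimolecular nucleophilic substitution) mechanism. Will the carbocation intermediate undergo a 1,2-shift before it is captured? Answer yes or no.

no

The first-formed carbocation is tertiary.
No single 1,2-shift to an adjacent carbon would produce a more-substituted cation than the one already present, so no rearrangement occurs.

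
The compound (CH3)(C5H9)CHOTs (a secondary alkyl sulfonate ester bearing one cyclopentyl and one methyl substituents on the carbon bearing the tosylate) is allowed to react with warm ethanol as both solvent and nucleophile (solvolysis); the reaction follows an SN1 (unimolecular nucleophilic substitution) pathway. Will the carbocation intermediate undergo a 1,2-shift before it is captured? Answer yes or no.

The first-formed carbocation is secondary.
The adjacent cyclopentyl carbon already bears 2 other carbon substituents and has a hydrogen to migrate; after a 1,2-hydride shift from that carbon the positive charge sits on a tertiary centre.
Tertiary is more stable than secondary, so the shift occurs.

yes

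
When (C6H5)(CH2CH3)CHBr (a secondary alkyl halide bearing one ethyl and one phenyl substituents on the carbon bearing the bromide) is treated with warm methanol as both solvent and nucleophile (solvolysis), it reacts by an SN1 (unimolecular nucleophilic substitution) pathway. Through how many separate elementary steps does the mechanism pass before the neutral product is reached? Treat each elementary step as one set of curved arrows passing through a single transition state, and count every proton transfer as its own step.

3

Step 1: Unassisted departure of Br⁻ (taking the C–Br bonding pair) generates a secondary carbocation.
(No 1,2-shift: no single shift to an adjacent carbon would give a more stable cation.)
Step 2: Nucleophilic capture: the oxygen of CH3OH bonds to the cationic carbon, producing an oxonium-ion intermediate.
Step 3: A second solvent molecule removes the proton on oxygen, giving the neutral ether product.
Total: 3 elementary steps.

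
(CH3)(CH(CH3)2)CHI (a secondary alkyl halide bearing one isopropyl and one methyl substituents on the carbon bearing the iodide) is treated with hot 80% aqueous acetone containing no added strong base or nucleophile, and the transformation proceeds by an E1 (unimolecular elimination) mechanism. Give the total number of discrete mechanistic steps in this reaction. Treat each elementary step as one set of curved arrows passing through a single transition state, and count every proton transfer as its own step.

3

Step 1: Unassisted departure of I⁻ (taking the C–I bonding pair) generates a secondary carbocation.
Step 2: A 1,2-hydride shift from the adjacent isopropyl carbon moves the positive charge from the secondary centre to an adjacent carbon, generating a more stable tertiary carbocation.
Step 3: A weak base (a water molecule from the solvent) removes a proton from a carbon adjacent to the cationic centre; the electrons of that C–H bond become the new π(C=C) bond, giving the alkene.
Total: 3 elementary steps.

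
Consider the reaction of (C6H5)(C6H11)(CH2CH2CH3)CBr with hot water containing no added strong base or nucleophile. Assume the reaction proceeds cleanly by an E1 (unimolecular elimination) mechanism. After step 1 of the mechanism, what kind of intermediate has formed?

tertiary carbocation

Step 1: Rate-determining heterolysis of the C–Br bond gives Br⁻ and a tertiary carbocation.
After step 1 the species present is a tertiary carbocation.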